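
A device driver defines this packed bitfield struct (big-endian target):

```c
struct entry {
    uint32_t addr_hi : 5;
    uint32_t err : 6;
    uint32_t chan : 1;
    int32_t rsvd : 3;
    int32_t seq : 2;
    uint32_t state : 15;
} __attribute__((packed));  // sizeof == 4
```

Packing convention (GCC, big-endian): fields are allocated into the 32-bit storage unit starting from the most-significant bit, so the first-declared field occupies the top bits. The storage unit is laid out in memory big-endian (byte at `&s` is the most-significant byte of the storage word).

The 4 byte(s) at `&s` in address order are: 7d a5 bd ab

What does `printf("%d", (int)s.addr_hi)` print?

15

[0]=0x7d [1]=0xa5 [2]=0xbd [3]=0xab (big-endian) → word 0x7da5bdab
addr_hi [27+:5] = (word>>27) & 0x1f = 15  ←
err [21+:6] = (word>>21) & 0x3f = 45
chan [20+:1] = (word>>20) & 0x1 = 0
rsvd [17+:3] = (word>>17) & 0x7 = 2
seq [15+:2] = (word>>15) & 0x3 = 3
state [0+:15] = (word>>0) & 0x7fff = 15787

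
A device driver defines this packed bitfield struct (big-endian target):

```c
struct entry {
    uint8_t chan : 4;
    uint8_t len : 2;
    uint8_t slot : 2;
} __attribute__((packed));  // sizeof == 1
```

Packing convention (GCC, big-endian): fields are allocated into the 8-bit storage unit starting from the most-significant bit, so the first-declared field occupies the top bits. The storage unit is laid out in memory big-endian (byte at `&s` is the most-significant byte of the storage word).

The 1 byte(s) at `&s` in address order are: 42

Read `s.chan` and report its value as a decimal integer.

[0]=0x42 (big-endian) → word 0x42
chan:4 @ bit 4 → (0x42>>4)&0xf = 0x4  ←
len:2 @ bit 2 → (0x42>>2)&0x3 = 0x0
slot:2 @ bit 0 → (0x42>>0)&0x3 = 0x2

4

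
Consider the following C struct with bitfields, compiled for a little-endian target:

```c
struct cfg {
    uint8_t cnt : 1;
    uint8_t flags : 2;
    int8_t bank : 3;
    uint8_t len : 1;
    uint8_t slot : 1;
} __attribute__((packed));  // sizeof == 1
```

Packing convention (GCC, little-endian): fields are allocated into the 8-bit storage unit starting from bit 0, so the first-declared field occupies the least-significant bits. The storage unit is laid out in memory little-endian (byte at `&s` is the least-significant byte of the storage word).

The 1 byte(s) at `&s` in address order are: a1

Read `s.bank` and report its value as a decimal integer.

-4

[0]=0xa1 (little-endian) → word 0xa1
cnt:1 @ bit 0 → (0xa1>>0)&0x1 = 0x1
flags:2 @ bit 1 → (0xa1>>1)&0x3 = 0x0
bank:3 @ bit 3 → (0xa1>>3)&0x7 = 0x4  ←
len:1 @ bit 6 → (0xa1>>6)&0x1 = 0x0
slot:1 @ bit 7 → (0xa1>>7)&0x1 = 0x1
bank signed 3b, MSB=1: 4 - 8 = -4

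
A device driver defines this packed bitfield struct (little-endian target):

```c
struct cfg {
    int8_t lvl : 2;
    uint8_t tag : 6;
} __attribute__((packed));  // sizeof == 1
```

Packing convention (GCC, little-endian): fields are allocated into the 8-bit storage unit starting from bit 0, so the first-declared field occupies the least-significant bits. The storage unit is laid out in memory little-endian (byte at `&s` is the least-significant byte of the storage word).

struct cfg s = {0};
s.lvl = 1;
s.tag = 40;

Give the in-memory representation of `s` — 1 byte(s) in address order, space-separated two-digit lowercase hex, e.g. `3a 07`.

lvl:2 = 1 → 0x1 << 0 → word 0x01
tag:6 = 40 → 0x28 << 2 → word 0xa1
word = 0xa1 → little-endian bytes:
  [0]=0xa1

a1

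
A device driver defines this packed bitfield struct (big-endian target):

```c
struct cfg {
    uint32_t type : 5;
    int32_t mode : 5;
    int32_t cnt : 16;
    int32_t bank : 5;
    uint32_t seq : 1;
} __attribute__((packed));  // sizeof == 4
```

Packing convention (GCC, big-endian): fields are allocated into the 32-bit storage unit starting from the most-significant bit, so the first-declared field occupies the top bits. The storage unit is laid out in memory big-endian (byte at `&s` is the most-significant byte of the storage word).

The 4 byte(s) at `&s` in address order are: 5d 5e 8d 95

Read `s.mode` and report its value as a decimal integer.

-11

[0]=0x5d [1]=0x5e [2]=0x8d [3]=0x95 (big-endian) → word 0x5d5e8d95
type:5 @ bit 27 → (0x5d5e8d95>>27)&0x1f = 0xb
mode:5 @ bit 22 → (0x5d5e8d95>>22)&0x1f = 0x15  ←
cnt:16 @ bit 6 → (0x5d5e8d95>>6)&0xffff = 0x7a36
bank:5 @ bit 1 → (0x5d5e8d95>>1)&0x1f = 0xa
seq:1 @ bit 0 → (0x5d5e8d95>>0)&0x1 = 0x1
mode signed 5b, MSB=1: 21 - 32 = -11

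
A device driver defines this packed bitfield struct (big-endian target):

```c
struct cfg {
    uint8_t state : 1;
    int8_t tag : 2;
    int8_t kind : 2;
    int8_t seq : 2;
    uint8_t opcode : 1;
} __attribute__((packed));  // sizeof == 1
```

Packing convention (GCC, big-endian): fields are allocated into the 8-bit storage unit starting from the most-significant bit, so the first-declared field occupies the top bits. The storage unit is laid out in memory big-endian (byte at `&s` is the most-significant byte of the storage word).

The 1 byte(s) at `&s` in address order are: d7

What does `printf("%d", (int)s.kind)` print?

[0]=0xd7 (big-endian) → word 0xd7
state [7+:1] = (word>>7) & 0x1 = 1
tag [5+:2] = (word>>5) & 0x3 = 2
kind [3+:2] = (word>>3) & 0x3 = 2  ←
seq [1+:2] = (word>>1) & 0x3 = 3
opcode [0+:1] = (word>>0) & 0x1 = 1
kind signed 2b, MSB=1: 2 - 4 = -2

-2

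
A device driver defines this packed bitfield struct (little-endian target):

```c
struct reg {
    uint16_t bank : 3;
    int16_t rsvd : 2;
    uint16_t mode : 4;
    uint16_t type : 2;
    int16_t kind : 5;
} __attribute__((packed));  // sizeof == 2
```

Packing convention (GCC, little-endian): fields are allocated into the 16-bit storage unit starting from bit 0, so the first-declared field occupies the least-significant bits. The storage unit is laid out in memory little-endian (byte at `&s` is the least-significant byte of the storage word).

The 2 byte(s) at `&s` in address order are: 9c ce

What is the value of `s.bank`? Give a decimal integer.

[0]=0x9c [1]=0xce (little-endian) → word 0xce9c
bank [0+:3] = (word>>0) & 0x7 = 4  ←
rsvd [3+:2] = (word>>3) & 0x3 = 3
mode [5+:4] = (word>>5) & 0xf = 4
type [9+:2] = (word>>9) & 0x3 = 3
kind [11+:5] = (word>>11) & 0x1f = 25

4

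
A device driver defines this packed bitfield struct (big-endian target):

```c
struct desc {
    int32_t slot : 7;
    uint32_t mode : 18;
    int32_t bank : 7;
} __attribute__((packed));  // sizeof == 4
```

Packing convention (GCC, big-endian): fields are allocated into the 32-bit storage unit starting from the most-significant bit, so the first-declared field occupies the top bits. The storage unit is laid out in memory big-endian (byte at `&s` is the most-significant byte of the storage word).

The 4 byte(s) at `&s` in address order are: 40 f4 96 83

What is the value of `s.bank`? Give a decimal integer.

3

[0]=0x40 [1]=0xf4 [2]=0x96 [3]=0x83 (big-endian) → word 0x40f49683
slot:7 @ bit 25 → (0x40f49683>>25)&0x7f = 0x20
mode:18 @ bit 7 → (0x40f49683>>7)&0x3ffff = 0x1e92d
bank:7 @ bit 0 → (0x40f49683>>0)&0x7f = 0x3  ←
bank signed 7b, MSB=0: value = 3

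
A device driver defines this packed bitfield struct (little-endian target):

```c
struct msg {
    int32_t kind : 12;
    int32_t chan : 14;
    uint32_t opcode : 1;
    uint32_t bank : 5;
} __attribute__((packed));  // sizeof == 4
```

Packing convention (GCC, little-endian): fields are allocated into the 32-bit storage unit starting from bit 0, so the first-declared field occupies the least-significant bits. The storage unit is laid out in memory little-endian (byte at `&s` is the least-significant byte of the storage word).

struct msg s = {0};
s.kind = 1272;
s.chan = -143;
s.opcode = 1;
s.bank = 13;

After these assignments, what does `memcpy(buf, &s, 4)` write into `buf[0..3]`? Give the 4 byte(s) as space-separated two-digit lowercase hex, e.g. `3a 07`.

f8 14 f7 6f

[0+:12] kind=1272 & 0xfff = 0x4f8; word=0x000004f8
[12+:14] chan=-143 & 0x3fff = 0x3f71; word=0x03f714f8
[26+:1] opcode=1 & 0x1 = 0x1; word=0x07f714f8
[27+:5] bank=13 & 0x1f = 0xd; word=0x6ff714f8
word = 0x6ff714f8 → little-endian bytes:
  [0]=0xf8  [1]=0x14  [2]=0xf7  [3]=0x6f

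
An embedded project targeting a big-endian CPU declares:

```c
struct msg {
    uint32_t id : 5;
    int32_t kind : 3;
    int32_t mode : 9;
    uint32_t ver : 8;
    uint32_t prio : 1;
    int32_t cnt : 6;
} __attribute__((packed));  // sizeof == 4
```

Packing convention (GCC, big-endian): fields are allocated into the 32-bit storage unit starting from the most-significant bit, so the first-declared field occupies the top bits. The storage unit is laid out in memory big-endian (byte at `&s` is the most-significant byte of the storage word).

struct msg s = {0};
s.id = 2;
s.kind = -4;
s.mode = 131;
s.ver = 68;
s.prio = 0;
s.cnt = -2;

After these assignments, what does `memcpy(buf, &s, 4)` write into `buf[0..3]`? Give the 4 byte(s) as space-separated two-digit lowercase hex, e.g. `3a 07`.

id (5b) val=2 bits=0x2 at bit 27: 0x10000000
kind (3b) val=-4 bits=0x4 at bit 24: 0x14000000
mode (9b) val=131 bits=0x83 at bit 15: 0x14418000
ver (8b) val=68 bits=0x44 at bit 7: 0x1441a200
prio (1b) val=0 bits=0x0 at bit 6: 0x1441a200
cnt (6b) val=-2 bits=0x3e at bit 0: 0x1441a23e
word = 0x1441a23e → big-endian bytes:
  [0]=0x14  [1]=0x41  [2]=0xa2  [3]=0x3e

14 41 a2 3e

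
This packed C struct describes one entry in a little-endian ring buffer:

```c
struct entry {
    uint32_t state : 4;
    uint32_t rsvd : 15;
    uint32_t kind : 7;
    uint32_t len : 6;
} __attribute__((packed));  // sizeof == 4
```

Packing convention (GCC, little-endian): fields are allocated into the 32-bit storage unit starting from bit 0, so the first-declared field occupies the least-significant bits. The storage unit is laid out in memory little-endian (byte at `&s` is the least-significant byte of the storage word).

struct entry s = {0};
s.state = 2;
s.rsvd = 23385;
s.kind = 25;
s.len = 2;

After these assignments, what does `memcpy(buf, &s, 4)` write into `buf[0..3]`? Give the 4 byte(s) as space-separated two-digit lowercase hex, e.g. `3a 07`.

92 b5 cd 08

state (4b) val=2 bits=0x2 at bit 0: 0x00000002
rsvd (15b) val=23385 bits=0x5b59 at bit 4: 0x0005b592
kind (7b) val=25 bits=0x19 at bit 19: 0x00cdb592
len (6b) val=2 bits=0x2 at bit 26: 0x08cdb592
word = 0x08cdb592 → little-endian bytes:
  [0]=0x92  [1]=0xb5  [2]=0xcd  [3]=0x08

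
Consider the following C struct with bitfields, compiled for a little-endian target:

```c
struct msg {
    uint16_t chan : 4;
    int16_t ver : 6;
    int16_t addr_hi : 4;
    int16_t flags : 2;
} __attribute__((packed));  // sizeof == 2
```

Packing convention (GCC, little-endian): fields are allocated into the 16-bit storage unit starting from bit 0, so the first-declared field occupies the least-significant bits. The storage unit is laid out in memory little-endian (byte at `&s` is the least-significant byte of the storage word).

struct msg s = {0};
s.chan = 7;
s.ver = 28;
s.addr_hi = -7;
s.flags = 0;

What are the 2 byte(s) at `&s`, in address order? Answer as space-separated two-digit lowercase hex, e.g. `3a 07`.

c7 25

chan (4b) val=7 bits=0x7 at bit 0: 0x0007
ver (6b) val=28 bits=0x1c at bit 4: 0x01c7
addr_hi (4b) val=-7 bits=0x9 at bit 10: 0x25c7
flags (2b) val=0 bits=0x0 at bit 14: 0x25c7
word = 0x25c7 → little-endian bytes:
  [0]=0xc7  [1]=0x25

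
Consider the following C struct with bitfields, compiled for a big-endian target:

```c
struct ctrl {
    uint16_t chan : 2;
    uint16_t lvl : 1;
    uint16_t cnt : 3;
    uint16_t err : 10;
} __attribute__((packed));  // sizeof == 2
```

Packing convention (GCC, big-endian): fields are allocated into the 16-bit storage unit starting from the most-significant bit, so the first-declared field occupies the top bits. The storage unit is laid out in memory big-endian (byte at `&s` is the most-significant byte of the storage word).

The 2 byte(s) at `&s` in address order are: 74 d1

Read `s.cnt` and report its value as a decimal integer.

5

[0]=0x74 [1]=0xd1 (big-endian) → word 0x74d1
chan [14+:2] = (word>>14) & 0x3 = 1
lvl [13+:1] = (word>>13) & 0x1 = 1
cnt [10+:3] = (word>>10) & 0x7 = 5  ←
err [0+:10] = (word>>0) & 0x3ff = 209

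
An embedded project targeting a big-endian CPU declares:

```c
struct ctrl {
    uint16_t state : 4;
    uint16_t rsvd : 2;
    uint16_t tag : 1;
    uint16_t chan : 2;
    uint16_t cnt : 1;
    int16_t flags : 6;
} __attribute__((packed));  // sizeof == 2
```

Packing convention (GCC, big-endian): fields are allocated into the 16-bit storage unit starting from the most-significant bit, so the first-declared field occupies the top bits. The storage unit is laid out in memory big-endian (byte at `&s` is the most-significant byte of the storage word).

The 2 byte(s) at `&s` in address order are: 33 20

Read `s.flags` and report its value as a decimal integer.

[0]=0x33 [1]=0x20 (big-endian) → word 0x3320
state:4 @ bit 12 → (0x3320>>12)&0xf = 0x3
rsvd:2 @ bit 10 → (0x3320>>10)&0x3 = 0x0
tag:1 @ bit 9 → (0x3320>>9)&0x1 = 0x1
chan:2 @ bit 7 → (0x3320>>7)&0x3 = 0x2
cnt:1 @ bit 6 → (0x3320>>6)&0x1 = 0x0
flags:6 @ bit 0 → (0x3320>>0)&0x3f = 0x20  ←
flags signed 6b, MSB=1: 32 - 64 = -32

-32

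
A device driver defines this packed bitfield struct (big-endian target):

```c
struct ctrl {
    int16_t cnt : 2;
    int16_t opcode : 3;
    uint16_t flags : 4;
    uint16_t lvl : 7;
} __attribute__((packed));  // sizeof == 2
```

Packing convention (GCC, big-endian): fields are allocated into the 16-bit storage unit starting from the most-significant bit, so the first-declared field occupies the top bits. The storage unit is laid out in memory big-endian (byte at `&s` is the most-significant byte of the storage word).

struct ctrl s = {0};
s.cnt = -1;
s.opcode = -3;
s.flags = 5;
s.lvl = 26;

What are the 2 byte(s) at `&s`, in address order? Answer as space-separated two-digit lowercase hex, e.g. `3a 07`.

[14+:2] cnt=-1 & 0x3 = 0x3; word=0xc000
[11+:3] opcode=-3 & 0x7 = 0x5; word=0xe800
[7+:4] flags=5 & 0xf = 0x5; word=0xea80
[0+:7] lvl=26 & 0x7f = 0x1a; word=0xea9a
word = 0xea9a → big-endian bytes:
  [0]=0xea  [1]=0x9a

ea 9a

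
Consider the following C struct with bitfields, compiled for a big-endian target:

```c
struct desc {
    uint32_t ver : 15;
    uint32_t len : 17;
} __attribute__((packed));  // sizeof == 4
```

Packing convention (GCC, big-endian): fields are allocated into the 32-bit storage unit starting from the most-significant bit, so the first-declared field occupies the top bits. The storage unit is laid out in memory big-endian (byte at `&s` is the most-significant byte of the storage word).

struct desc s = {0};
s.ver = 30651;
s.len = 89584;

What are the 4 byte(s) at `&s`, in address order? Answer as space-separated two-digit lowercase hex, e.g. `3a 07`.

ver (15b) val=30651 bits=0x77bb at bit 17: 0xef760000
len (17b) val=89584 bits=0x15df0 at bit 0: 0xef775df0
word = 0xef775df0 → big-endian bytes:
  [0]=0xef  [1]=0x77  [2]=0x5d  [3]=0xf0

ef 77 5d f0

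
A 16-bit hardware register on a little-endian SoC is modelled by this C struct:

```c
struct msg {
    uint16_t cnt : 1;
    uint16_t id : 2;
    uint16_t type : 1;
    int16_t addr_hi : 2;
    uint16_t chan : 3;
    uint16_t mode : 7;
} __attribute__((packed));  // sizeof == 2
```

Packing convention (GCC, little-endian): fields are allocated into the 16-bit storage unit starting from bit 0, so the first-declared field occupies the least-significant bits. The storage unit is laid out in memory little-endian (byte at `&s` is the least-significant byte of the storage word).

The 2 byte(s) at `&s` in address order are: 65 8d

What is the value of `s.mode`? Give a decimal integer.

[0]=0x65 [1]=0x8d (little-endian) → word 0x8d65
cnt [0+:1] = (word>>0) & 0x1 = 1
id [1+:2] = (word>>1) & 0x3 = 2
type [3+:1] = (word>>3) & 0x1 = 0
addr_hi [4+:2] = (word>>4) & 0x3 = 2
chan [6+:3] = (word>>6) & 0x7 = 5
mode [9+:7] = (word>>9) & 0x7f = 70  ←

70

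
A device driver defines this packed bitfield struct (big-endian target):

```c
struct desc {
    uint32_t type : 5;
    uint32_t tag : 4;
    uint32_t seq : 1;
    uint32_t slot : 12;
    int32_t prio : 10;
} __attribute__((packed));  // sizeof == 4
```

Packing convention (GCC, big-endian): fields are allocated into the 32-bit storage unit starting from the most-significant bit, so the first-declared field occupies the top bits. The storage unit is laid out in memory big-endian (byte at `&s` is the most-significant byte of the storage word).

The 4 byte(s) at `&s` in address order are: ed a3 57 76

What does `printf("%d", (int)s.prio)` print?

-138

[0]=0xed [1]=0xa3 [2]=0x57 [3]=0x76 (big-endian) → word 0xeda35776
type:5 @ bit 27 → (0xeda35776>>27)&0x1f = 0x1d
tag:4 @ bit 23 → (0xeda35776>>23)&0xf = 0xb
seq:1 @ bit 22 → (0xeda35776>>22)&0x1 = 0x0
slot:12 @ bit 10 → (0xeda35776>>10)&0xfff = 0x8d5
prio:10 @ bit 0 → (0xeda35776>>0)&0x3ff = 0x376  ←
prio signed 10b, MSB=1: 886 - 1024 = -138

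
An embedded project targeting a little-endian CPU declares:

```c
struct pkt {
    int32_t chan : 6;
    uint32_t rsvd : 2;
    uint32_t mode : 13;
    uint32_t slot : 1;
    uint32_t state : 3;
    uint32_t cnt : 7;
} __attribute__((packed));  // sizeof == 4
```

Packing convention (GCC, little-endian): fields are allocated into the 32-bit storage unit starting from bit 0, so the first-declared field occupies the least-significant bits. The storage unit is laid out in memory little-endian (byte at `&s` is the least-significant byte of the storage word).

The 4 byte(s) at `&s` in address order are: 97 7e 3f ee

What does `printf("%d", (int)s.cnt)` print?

119

[0]=0x97 [1]=0x7e [2]=0x3f [3]=0xee (little-endian) → word 0xee3f7e97
chan [0+:6] = (word>>0) & 0x3f = 23
rsvd [6+:2] = (word>>6) & 0x3 = 2
mode [8+:13] = (word>>8) & 0x1fff = 8062
slot [21+:1] = (word>>21) & 0x1 = 1
state [22+:3] = (word>>22) & 0x7 = 0
cnt [25+:7] = (word>>25) & 0x7f = 119  ←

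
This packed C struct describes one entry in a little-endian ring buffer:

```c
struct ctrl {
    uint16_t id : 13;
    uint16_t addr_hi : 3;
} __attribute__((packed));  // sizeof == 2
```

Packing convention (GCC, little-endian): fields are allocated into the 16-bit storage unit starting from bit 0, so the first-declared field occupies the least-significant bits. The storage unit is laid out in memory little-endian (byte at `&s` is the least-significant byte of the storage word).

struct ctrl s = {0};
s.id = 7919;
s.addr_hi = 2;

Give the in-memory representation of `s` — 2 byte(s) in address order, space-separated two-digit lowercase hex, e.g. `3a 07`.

[0+:13] id=7919 & 0x1fff = 0x1eef; word=0x1eef
[13+:3] addr_hi=2 & 0x7 = 0x2; word=0x5eef
word = 0x5eef → little-endian bytes:
  [0]=0xef  [1]=0x5e

ef 5e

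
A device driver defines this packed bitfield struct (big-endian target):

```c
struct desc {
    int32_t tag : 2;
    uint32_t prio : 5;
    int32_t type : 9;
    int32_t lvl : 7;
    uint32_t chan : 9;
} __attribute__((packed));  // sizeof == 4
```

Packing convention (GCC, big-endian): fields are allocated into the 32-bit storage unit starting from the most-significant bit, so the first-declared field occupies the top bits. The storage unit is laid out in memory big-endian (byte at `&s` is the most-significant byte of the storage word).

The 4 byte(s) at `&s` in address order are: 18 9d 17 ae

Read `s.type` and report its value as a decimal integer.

[0]=0x18 [1]=0x9d [2]=0x17 [3]=0xae (big-endian) → word 0x189d17ae
tag [30+:2] = (word>>30) & 0x3 = 0
prio [25+:5] = (word>>25) & 0x1f = 12
type [16+:9] = (word>>16) & 0x1ff = 157  ←
lvl [9+:7] = (word>>9) & 0x7f = 11
chan [0+:9] = (word>>0) & 0x1ff = 430
type signed 9b, MSB=0: value = 157

157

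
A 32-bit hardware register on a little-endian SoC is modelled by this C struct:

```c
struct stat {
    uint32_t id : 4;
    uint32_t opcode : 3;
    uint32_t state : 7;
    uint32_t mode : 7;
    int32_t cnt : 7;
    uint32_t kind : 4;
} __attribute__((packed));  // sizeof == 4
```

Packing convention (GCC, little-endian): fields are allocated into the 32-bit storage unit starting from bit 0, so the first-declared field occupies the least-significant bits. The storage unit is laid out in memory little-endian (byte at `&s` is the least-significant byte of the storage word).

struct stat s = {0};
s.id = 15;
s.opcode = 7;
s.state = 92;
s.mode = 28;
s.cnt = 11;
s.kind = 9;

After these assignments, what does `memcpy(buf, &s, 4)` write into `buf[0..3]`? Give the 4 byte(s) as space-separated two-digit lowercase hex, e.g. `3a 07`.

7f 2e 67 91

[0+:4] id=15 & 0xf = 0xf; word=0x0000000f
[4+:3] opcode=7 & 0x7 = 0x7; word=0x0000007f
[7+:7] state=92 & 0x7f = 0x5c; word=0x00002e7f
[14+:7] mode=28 & 0x7f = 0x1c; word=0x00072e7f
[21+:7] cnt=11 & 0x7f = 0xb; word=0x01672e7f
[28+:4] kind=9 & 0xf = 0x9; word=0x91672e7f
word = 0x91672e7f → little-endian bytes:
  [0]=0x7f  [1]=0x2e  [2]=0x67  [3]=0x91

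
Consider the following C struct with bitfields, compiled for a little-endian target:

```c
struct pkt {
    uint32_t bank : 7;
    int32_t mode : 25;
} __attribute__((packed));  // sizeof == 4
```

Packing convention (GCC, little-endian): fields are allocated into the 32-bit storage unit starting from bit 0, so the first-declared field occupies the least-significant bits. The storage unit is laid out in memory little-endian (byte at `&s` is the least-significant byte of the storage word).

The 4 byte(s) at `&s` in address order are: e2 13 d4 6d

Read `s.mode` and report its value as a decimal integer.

14395431

[0]=0xe2 [1]=0x13 [2]=0xd4 [3]=0x6d (little-endian) → word 0x6dd413e2
bank:7 @ bit 0 → (0x6dd413e2>>0)&0x7f = 0x62
mode:25 @ bit 7 → (0x6dd413e2>>7)&0x1ffffff = 0xdba827  ←
mode signed 25b, MSB=0: value = 14395431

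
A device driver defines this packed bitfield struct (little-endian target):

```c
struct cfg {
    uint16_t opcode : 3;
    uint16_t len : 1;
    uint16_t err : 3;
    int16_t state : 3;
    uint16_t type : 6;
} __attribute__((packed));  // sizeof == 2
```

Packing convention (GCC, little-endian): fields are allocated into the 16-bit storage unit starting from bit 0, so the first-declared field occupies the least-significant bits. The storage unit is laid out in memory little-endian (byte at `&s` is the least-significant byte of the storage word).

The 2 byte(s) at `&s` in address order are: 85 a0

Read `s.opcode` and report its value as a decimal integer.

[0]=0x85 [1]=0xa0 (little-endian) → word 0xa085
opcode [0+:3] = (word>>0) & 0x7 = 5  ←
len [3+:1] = (word>>3) & 0x1 = 0
err [4+:3] = (word>>4) & 0x7 = 0
state [7+:3] = (word>>7) & 0x7 = 1
type [10+:6] = (word>>10) & 0x3f = 40

5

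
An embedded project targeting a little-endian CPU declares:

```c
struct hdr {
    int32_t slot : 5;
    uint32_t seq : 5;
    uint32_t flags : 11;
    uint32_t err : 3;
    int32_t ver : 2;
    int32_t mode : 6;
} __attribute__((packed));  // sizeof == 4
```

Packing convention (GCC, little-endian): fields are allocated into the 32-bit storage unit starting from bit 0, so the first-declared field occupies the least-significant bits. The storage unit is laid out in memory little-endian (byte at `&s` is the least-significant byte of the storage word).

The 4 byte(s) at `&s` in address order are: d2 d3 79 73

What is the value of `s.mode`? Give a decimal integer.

28

[0]=0xd2 [1]=0xd3 [2]=0x79 [3]=0x73 (little-endian) → word 0x7379d3d2
slot:5 @ bit 0 → (0x7379d3d2>>0)&0x1f = 0x12
seq:5 @ bit 5 → (0x7379d3d2>>5)&0x1f = 0x1e
flags:11 @ bit 10 → (0x7379d3d2>>10)&0x7ff = 0x674
err:3 @ bit 21 → (0x7379d3d2>>21)&0x7 = 0x3
ver:2 @ bit 24 → (0x7379d3d2>>24)&0x3 = 0x3
mode:6 @ bit 26 → (0x7379d3d2>>26)&0x3f = 0x1c  ←
mode signed 6b, MSB=0: value = 28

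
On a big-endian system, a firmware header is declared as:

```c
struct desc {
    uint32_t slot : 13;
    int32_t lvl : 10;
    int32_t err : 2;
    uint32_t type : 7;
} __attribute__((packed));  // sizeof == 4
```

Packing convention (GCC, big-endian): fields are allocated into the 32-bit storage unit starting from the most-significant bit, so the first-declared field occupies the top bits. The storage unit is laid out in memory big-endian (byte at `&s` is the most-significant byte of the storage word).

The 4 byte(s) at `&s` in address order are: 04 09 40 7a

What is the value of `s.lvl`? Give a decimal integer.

[0]=0x04 [1]=0x09 [2]=0x40 [3]=0x7a (big-endian) → word 0x0409407a
slot:13 @ bit 19 → (0x0409407a>>19)&0x1fff = 0x81
lvl:10 @ bit 9 → (0x0409407a>>9)&0x3ff = 0xa0  ←
err:2 @ bit 7 → (0x0409407a>>7)&0x3 = 0x0
type:7 @ bit 0 → (0x0409407a>>0)&0x7f = 0x7a
lvl signed 10b, MSB=0: value = 160

160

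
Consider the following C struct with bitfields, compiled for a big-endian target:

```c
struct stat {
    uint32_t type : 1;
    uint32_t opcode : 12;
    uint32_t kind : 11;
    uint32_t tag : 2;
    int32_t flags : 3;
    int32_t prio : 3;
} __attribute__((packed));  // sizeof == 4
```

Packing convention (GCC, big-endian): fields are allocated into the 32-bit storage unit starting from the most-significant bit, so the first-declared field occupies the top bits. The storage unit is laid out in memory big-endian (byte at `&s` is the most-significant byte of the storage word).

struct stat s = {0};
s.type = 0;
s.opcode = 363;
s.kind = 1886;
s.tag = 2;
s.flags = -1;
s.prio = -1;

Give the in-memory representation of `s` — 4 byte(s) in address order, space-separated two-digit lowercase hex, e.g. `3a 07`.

0b 5f 5e bf

[31+:1] type=0 & 0x1 = 0x0; word=0x00000000
[19+:12] opcode=363 & 0xfff = 0x16b; word=0x0b580000
[8+:11] kind=1886 & 0x7ff = 0x75e; word=0x0b5f5e00
[6+:2] tag=2 & 0x3 = 0x2; word=0x0b5f5e80
[3+:3] flags=-1 & 0x7 = 0x7; word=0x0b5f5eb8
[0+:3] prio=-1 & 0x7 = 0x7; word=0x0b5f5ebf
word = 0x0b5f5ebf → big-endian bytes:
  [0]=0x0b  [1]=0x5f  [2]=0x5e  [3]=0xbf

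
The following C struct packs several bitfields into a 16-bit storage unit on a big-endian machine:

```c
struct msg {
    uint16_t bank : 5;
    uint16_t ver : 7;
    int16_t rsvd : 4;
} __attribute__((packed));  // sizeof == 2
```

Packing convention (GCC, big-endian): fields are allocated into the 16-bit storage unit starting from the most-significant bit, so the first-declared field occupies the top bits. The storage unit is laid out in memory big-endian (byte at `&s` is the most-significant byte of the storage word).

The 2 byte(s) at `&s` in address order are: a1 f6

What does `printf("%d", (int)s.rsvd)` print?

[0]=0xa1 [1]=0xf6 (big-endian) → word 0xa1f6
bank:5 @ bit 11 → (0xa1f6>>11)&0x1f = 0x14
ver:7 @ bit 4 → (0xa1f6>>4)&0x7f = 0x1f
rsvd:4 @ bit 0 → (0xa1f6>>0)&0xf = 0x6  ←
rsvd signed 4b, MSB=0: value = 6

6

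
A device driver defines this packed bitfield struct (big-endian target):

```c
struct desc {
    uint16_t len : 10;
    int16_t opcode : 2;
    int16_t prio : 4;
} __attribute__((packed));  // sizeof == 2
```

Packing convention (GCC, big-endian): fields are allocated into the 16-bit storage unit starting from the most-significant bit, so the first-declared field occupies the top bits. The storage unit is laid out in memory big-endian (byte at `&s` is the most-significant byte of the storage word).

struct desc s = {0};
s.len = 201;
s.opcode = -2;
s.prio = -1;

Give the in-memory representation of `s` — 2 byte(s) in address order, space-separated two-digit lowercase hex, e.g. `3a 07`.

[6+:10] len=201 & 0x3ff = 0xc9; word=0x3240
[4+:2] opcode=-2 & 0x3 = 0x2; word=0x3260
[0+:4] prio=-1 & 0xf = 0xf; word=0x326f
word = 0x326f → big-endian bytes:
  [0]=0x32  [1]=0x6f

32 6f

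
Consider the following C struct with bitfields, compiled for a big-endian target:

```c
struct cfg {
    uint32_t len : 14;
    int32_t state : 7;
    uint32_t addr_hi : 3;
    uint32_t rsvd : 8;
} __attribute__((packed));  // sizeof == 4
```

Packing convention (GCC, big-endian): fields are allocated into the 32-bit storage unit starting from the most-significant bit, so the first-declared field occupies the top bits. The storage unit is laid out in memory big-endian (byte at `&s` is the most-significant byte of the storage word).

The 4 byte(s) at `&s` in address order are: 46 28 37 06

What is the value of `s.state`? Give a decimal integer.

[0]=0x46 [1]=0x28 [2]=0x37 [3]=0x06 (big-endian) → word 0x46283706
len [18+:14] = (word>>18) & 0x3fff = 4490
state [11+:7] = (word>>11) & 0x7f = 6  ←
addr_hi [8+:3] = (word>>8) & 0x7 = 7
rsvd [0+:8] = (word>>0) & 0xff = 6
state signed 7b, MSB=0: value = 6

6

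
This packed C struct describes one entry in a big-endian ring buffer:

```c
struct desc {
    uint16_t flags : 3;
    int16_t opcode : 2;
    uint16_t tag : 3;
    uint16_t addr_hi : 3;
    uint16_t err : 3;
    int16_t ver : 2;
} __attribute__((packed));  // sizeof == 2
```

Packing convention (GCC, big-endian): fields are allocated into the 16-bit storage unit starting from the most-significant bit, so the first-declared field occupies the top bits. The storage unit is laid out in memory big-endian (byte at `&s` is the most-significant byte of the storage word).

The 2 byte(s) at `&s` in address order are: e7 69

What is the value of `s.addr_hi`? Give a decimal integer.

[0]=0xe7 [1]=0x69 (big-endian) → word 0xe769
flags:3 @ bit 13 → (0xe769>>13)&0x7 = 0x7
opcode:2 @ bit 11 → (0xe769>>11)&0x3 = 0x0
tag:3 @ bit 8 → (0xe769>>8)&0x7 = 0x7
addr_hi:3 @ bit 5 → (0xe769>>5)&0x7 = 0x3  ←
err:3 @ bit 2 → (0xe769>>2)&0x7 = 0x2
ver:2 @ bit 0 → (0xe769>>0)&0x3 = 0x1

3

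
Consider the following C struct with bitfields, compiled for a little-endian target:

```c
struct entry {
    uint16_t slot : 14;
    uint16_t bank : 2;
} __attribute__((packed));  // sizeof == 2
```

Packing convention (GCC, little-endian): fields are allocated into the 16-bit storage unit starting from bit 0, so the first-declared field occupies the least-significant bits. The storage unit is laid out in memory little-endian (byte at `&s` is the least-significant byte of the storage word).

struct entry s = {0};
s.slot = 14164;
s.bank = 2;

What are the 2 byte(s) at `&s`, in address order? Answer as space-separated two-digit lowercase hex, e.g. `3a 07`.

54 b7

[0+:14] slot=14164 & 0x3fff = 0x3754; word=0x3754
[14+:2] bank=2 & 0x3 = 0x2; word=0xb754
word = 0xb754 → little-endian bytes:
  [0]=0x54  [1]=0xb7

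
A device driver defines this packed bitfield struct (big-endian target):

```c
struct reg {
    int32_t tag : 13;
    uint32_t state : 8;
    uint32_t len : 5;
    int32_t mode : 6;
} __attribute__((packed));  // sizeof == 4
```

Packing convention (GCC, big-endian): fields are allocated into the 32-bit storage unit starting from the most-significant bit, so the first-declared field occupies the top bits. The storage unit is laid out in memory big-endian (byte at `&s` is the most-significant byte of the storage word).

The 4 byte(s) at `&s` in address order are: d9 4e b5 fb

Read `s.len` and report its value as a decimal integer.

23

[0]=0xd9 [1]=0x4e [2]=0xb5 [3]=0xfb (big-endian) → word 0xd94eb5fb
tag:13 @ bit 19 → (0xd94eb5fb>>19)&0x1fff = 0x1b29
state:8 @ bit 11 → (0xd94eb5fb>>11)&0xff = 0xd6
len:5 @ bit 6 → (0xd94eb5fb>>6)&0x1f = 0x17  ←
mode:6 @ bit 0 → (0xd94eb5fb>>0)&0x3f = 0x3b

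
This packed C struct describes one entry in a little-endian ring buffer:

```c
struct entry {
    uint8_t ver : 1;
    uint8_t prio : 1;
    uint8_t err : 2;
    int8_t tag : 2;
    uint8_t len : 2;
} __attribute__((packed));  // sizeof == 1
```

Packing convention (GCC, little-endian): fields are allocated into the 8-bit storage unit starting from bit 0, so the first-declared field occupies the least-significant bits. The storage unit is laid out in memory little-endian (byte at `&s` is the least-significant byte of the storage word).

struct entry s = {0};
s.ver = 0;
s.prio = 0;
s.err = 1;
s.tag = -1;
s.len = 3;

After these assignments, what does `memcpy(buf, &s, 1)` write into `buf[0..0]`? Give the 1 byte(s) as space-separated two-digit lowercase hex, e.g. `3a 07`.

ver (1b) val=0 bits=0x0 at bit 0: 0x00
prio (1b) val=0 bits=0x0 at bit 1: 0x00
err (2b) val=1 bits=0x1 at bit 2: 0x04
tag (2b) val=-1 bits=0x3 at bit 4: 0x34
len (2b) val=3 bits=0x3 at bit 6: 0xf4
word = 0xf4 → little-endian bytes:
  [0]=0xf4

f4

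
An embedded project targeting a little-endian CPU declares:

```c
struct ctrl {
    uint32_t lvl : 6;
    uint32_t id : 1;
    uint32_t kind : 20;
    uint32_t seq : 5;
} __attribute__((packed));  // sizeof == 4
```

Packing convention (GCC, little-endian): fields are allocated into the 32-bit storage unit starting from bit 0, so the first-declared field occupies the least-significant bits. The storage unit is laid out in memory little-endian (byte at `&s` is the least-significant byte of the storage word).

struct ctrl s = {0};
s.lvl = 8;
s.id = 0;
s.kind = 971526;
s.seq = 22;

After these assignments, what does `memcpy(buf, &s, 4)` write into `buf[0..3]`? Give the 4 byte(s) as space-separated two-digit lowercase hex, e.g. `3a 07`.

08 83 69 b7

lvl (6b) val=8 bits=0x8 at bit 0: 0x00000008
id (1b) val=0 bits=0x0 at bit 6: 0x00000008
kind (20b) val=971526 bits=0xed306 at bit 7: 0x07698308
seq (5b) val=22 bits=0x16 at bit 27: 0xb7698308
word = 0xb7698308 → little-endian bytes:
  [0]=0x08  [1]=0x83  [2]=0x69  [3]=0xb7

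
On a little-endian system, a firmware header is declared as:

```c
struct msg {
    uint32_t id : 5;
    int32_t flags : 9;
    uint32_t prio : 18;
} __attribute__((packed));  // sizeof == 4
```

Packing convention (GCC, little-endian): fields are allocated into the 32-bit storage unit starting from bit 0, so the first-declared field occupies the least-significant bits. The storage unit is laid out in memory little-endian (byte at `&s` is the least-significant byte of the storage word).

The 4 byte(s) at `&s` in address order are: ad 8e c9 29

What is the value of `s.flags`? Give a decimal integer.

117

[0]=0xad [1]=0x8e [2]=0xc9 [3]=0x29 (little-endian) → word 0x29c98ead
id:5 @ bit 0 → (0x29c98ead>>0)&0x1f = 0xd
flags:9 @ bit 5 → (0x29c98ead>>5)&0x1ff = 0x75  ←
prio:18 @ bit 14 → (0x29c98ead>>14)&0x3ffff = 0xa726
flags signed 9b, MSB=0: value = 117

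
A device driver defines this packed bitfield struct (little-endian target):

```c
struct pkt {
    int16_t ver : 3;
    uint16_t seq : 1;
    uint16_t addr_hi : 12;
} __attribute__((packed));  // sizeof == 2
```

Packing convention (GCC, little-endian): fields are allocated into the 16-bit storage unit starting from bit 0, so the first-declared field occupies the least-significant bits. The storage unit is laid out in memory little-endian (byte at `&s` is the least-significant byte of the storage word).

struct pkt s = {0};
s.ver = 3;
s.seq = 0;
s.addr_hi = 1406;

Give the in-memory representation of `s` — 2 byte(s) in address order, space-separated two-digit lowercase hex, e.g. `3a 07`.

e3 57

[0+:3] ver=3 & 0x7 = 0x3; word=0x0003
[3+:1] seq=0 & 0x1 = 0x0; word=0x0003
[4+:12] addr_hi=1406 & 0xfff = 0x57e; word=0x57e3
word = 0x57e3 → little-endian bytes:
  [0]=0xe3  [1]=0x57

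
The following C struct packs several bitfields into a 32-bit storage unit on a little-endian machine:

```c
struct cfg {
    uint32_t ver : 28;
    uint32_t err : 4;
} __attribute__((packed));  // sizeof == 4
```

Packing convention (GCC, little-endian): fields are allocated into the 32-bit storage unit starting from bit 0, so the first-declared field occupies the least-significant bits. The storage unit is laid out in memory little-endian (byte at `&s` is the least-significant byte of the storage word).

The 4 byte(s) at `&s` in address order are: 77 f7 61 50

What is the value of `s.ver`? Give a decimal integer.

6420343

[0]=0x77 [1]=0xf7 [2]=0x61 [3]=0x50 (little-endian) → word 0x5061f777
ver [0+:28] = (word>>0) & 0xfffffff = 6420343  ←
err [28+:4] = (word>>28) & 0xf = 5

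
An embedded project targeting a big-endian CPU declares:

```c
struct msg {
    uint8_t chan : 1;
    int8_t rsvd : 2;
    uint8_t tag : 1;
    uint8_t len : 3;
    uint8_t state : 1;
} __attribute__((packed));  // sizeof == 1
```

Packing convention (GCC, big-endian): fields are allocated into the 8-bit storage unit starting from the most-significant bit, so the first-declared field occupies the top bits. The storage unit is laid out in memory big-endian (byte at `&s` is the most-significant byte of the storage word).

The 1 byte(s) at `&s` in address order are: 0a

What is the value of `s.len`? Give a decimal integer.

[0]=0x0a (big-endian) → word 0x0a
chan [7+:1] = (word>>7) & 0x1 = 0
rsvd [5+:2] = (word>>5) & 0x3 = 0
tag [4+:1] = (word>>4) & 0x1 = 0
len [1+:3] = (word>>1) & 0x7 = 5  ←
state [0+:1] = (word>>0) & 0x1 = 0

5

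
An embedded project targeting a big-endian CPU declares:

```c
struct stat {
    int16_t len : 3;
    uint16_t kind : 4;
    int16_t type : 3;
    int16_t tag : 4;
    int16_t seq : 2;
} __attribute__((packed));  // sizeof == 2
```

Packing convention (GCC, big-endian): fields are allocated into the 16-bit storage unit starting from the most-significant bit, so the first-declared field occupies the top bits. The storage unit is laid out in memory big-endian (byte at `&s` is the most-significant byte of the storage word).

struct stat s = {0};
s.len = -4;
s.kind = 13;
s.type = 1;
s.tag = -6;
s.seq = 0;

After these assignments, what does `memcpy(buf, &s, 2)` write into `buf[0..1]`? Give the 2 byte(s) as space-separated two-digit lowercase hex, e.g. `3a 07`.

9a 68

len (3b) val=-4 bits=0x4 at bit 13: 0x8000
kind (4b) val=13 bits=0xd at bit 9: 0x9a00
type (3b) val=1 bits=0x1 at bit 6: 0x9a40
tag (4b) val=-6 bits=0xa at bit 2: 0x9a68
seq (2b) val=0 bits=0x0 at bit 0: 0x9a68
word = 0x9a68 → big-endian bytes:
  [0]=0x9a  [1]=0x68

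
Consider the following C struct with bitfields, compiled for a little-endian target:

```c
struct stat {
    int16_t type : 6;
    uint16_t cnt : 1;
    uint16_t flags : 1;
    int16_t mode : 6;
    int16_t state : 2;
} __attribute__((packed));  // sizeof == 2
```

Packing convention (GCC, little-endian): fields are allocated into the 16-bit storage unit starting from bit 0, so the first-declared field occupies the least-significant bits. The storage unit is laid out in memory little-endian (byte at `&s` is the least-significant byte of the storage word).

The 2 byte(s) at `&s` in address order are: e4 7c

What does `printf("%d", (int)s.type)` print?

-28

[0]=0xe4 [1]=0x7c (little-endian) → word 0x7ce4
type [0+:6] = (word>>0) & 0x3f = 36  ←
cnt [6+:1] = (word>>6) & 0x1 = 1
flags [7+:1] = (word>>7) & 0x1 = 1
mode [8+:6] = (word>>8) & 0x3f = 60
state [14+:2] = (word>>14) & 0x3 = 1
type signed 6b, MSB=1: 36 - 64 = -28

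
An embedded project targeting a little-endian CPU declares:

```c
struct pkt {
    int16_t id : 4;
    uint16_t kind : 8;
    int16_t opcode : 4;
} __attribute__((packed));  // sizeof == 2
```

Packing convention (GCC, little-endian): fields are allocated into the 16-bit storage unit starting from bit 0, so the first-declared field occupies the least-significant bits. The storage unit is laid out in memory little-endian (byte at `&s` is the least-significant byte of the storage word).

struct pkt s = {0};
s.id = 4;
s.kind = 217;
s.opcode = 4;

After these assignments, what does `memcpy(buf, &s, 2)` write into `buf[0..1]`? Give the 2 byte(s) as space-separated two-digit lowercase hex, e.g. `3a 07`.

[0+:4] id=4 & 0xf = 0x4; word=0x0004
[4+:8] kind=217 & 0xff = 0xd9; word=0x0d94
[12+:4] opcode=4 & 0xf = 0x4; word=0x4d94
word = 0x4d94 → little-endian bytes:
  [0]=0x94  [1]=0x4d

94 4d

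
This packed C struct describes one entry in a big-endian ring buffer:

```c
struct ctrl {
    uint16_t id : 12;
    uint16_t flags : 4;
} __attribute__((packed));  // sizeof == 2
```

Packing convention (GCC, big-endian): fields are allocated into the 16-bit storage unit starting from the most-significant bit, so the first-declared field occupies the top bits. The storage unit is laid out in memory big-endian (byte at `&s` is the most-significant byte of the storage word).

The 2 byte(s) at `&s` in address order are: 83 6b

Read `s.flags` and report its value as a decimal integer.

[0]=0x83 [1]=0x6b (big-endian) → word 0x836b
id [4+:12] = (word>>4) & 0xfff = 2102
flags [0+:4] = (word>>0) & 0xf = 11  ←

11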